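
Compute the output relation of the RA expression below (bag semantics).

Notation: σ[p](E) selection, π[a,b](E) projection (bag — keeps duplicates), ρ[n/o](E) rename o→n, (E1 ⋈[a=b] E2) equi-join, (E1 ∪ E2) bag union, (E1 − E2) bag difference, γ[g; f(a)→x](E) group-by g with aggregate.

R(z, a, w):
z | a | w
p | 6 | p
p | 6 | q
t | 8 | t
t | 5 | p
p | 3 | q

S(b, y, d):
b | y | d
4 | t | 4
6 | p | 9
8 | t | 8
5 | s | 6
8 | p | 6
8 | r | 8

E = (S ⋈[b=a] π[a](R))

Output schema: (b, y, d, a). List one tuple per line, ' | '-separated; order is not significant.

Subexpression sizes:
  S → 6
  R → 5
  π[a](R) → 5
  (S ⋈[b=a] π[a](R)) → 6

== RESULT ==
b | y | d | a
5 | s | 6 | 5
6 | p | 9 | 6
6 | p | 9 | 6
8 | p | 6 | 8
8 | r | 8 | 8
8 | t | 8 | 8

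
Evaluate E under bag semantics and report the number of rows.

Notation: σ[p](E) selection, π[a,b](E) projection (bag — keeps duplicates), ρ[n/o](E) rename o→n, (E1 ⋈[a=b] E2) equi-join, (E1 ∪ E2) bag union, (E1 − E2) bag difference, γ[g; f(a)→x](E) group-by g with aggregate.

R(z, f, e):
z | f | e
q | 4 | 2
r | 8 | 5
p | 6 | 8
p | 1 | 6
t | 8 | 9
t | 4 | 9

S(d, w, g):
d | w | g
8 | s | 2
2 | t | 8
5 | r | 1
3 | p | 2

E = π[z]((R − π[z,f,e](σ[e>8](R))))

Per-node cardinality:
  R → 6
  R → 6
  σ[e>8](R) → 2
  π[z,f,e](σ[e>8](R)) → 2
  (R − π[z,f,e](σ[e>8](R))) → 4
  π[z]((R − π[z,f,e](σ[e>8](R)))) → 4

|E| = 4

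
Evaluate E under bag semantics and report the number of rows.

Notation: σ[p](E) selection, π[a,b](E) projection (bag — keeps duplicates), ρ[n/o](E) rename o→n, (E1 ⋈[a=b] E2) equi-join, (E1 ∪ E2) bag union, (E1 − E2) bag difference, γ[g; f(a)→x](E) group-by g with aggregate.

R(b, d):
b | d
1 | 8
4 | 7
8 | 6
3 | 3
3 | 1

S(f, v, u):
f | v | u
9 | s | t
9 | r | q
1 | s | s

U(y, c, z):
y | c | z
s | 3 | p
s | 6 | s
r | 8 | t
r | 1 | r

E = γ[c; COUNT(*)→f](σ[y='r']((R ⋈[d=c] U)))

Stepwise |·|:
  R → 5
  U → 4
  (R ⋈[d=c] U) → 4
  σ[y='r']((R ⋈[d=c] U)) → 2
  γ[c; COUNT(*)→f](σ[y='r']((R ⋈[d=c] U))) → 2

|E| = 2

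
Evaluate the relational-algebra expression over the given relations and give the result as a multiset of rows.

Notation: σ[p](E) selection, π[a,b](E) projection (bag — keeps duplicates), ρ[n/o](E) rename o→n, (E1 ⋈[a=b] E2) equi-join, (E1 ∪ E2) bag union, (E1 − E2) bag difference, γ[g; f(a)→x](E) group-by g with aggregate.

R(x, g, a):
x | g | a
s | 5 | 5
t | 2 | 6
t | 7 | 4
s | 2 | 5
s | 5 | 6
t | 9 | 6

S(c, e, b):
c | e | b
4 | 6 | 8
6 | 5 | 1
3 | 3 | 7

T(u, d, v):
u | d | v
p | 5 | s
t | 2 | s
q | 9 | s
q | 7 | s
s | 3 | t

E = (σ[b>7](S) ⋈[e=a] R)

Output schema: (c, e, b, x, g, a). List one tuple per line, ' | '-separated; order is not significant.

Stepwise |·|:
  S → 3
  σ[b>7](S) → 1
  R → 6
  (σ[b>7](S) ⋈[e=a] R) → 3

== RESULT ==
c | e | b | x | g | a
4 | 6 | 8 | s | 5 | 6
4 | 6 | 8 | t | 2 | 6
4 | 6 | 8 | t | 9 | 6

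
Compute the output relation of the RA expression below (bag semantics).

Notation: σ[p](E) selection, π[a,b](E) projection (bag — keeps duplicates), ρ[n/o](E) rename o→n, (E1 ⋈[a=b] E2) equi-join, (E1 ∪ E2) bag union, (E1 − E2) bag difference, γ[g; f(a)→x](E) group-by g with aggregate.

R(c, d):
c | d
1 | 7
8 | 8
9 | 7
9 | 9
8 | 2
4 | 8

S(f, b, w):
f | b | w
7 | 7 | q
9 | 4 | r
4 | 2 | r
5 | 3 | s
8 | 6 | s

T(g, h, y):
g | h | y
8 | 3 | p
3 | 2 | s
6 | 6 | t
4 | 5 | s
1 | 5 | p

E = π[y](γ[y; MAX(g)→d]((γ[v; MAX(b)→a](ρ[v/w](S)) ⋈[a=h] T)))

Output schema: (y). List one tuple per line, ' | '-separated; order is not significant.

Subexpression sizes:
  S → 5
  ρ[v/w](S) → 5
  γ[v; MAX(b)→a](ρ[v/w](S)) → 3
  T → 5
  (γ[v; MAX(b)→a](ρ[v/w](S)) ⋈[a=h] T) → 1
  γ[y; MAX(g)→d]((γ[v; MAX(b)→a](ρ[v/w](S)) ⋈[a=h] T)) → 1
  π[y](γ[y; MAX(g)→d]((γ[v; MAX(b)→a](ρ[v/w](S)) ⋈[a=h] T))) → 1

== RESULT ==
y
t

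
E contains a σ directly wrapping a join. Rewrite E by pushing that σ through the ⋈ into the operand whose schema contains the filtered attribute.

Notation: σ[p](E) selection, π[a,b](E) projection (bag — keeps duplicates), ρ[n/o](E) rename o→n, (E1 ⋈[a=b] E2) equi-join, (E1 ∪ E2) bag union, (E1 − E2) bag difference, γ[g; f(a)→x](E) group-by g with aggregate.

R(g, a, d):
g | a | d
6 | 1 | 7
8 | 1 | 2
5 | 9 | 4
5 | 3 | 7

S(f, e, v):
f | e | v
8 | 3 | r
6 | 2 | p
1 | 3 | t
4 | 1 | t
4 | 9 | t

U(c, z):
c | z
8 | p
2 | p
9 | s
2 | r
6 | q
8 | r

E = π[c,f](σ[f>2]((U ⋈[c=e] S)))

σ filters on f, owned by the right side.
E' = π[c,f]((U ⋈[c=e] σ[f>2](S)))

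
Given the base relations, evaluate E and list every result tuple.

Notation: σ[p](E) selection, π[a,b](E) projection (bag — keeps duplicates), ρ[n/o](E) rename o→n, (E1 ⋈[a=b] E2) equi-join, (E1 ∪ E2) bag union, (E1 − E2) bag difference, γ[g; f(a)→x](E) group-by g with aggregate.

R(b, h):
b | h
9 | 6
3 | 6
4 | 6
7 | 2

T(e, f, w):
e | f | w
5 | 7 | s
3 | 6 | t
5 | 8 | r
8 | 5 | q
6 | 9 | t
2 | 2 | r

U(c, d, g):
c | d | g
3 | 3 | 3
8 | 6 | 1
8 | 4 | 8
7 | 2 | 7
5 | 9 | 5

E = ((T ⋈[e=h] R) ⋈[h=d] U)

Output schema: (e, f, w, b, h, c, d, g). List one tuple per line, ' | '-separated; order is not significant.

Per-node cardinality:
  T → 6
  R → 4
  (T ⋈[e=h] R) → 4
  U → 5
  ((T ⋈[e=h] R) ⋈[h=d] U) → 4

== RESULT ==
e | f | w | b | h | c | d | g
2 | 2 | r | 7 | 2 | 7 | 2 | 7
6 | 9 | t | 3 | 6 | 8 | 6 | 1
6 | 9 | t | 4 | 6 | 8 | 6 | 1
6 | 9 | t | 9 | 6 | 8 | 6 | 1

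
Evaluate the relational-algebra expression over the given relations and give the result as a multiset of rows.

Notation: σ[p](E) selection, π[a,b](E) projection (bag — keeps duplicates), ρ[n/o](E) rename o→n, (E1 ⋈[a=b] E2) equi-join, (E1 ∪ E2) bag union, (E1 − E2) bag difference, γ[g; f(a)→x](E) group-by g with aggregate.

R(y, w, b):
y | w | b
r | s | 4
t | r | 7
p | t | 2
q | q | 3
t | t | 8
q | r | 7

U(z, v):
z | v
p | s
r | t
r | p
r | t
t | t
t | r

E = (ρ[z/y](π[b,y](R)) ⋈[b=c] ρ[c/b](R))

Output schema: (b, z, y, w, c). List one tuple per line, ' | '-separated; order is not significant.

Row counts bottom-up:
  R → 6
  π[b,y](R) → 6
  ρ[z/y](π[b,y](R)) → 6
  R → 6
  ρ[c/b](R) → 6
  (ρ[z/y](π[b,y](R)) ⋈[b=c] ρ[c/b](R)) → 8

== RESULT ==
b | z | y | w | c
2 | p | p | t | 2
3 | q | q | q | 3
4 | r | r | s | 4
7 | q | q | r | 7
7 | q | t | r | 7
7 | t | q | r | 7
7 | t | t | r | 7
8 | t | t | t | 8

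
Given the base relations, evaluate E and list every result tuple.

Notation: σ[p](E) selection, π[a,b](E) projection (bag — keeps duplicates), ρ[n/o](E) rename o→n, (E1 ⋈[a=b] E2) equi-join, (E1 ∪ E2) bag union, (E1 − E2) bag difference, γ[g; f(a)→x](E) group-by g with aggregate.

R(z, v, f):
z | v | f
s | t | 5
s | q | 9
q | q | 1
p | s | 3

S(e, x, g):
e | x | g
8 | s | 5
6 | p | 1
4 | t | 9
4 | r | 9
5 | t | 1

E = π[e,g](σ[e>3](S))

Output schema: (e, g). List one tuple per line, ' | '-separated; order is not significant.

Subexpression sizes:
  S → 5
  σ[e>3](S) → 5
  π[e,g](σ[e>3](S)) → 5

== RESULT ==
e | g
4 | 9
4 | 9
5 | 1
6 | 1
8 | 5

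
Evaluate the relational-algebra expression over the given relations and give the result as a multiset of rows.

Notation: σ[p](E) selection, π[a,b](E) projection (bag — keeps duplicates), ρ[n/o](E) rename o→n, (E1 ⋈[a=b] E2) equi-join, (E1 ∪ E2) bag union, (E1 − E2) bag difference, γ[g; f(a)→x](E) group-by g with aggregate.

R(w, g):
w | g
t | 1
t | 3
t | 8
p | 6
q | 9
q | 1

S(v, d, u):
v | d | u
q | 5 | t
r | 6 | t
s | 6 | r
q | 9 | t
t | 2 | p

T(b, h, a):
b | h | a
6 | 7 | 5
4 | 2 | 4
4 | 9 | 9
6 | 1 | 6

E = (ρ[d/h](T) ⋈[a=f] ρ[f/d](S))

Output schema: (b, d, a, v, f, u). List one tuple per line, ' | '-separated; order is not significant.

Per-node cardinality:
  T → 4
  ρ[d/h](T) → 4
  S → 5
  ρ[f/d](S) → 5
  (ρ[d/h](T) ⋈[a=f] ρ[f/d](S)) → 4

== RESULT ==
b | d | a | v | f | u
4 | 9 | 9 | q | 9 | t
6 | 1 | 6 | r | 6 | t
6 | 1 | 6 | s | 6 | r
6 | 7 | 5 | q | 5 | t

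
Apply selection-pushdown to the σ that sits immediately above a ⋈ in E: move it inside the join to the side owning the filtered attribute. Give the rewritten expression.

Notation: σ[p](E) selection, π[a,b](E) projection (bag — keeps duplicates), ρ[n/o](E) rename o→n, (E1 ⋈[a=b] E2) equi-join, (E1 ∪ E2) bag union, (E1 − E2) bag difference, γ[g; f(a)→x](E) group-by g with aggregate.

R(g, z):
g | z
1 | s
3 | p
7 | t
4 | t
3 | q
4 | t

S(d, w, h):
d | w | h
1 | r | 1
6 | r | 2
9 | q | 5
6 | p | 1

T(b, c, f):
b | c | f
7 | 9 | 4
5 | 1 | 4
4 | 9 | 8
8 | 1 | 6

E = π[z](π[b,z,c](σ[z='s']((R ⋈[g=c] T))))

σ filters on z, owned by the left side.
E' = π[z](π[b,z,c]((σ[z='s'](R) ⋈[g=c] T)))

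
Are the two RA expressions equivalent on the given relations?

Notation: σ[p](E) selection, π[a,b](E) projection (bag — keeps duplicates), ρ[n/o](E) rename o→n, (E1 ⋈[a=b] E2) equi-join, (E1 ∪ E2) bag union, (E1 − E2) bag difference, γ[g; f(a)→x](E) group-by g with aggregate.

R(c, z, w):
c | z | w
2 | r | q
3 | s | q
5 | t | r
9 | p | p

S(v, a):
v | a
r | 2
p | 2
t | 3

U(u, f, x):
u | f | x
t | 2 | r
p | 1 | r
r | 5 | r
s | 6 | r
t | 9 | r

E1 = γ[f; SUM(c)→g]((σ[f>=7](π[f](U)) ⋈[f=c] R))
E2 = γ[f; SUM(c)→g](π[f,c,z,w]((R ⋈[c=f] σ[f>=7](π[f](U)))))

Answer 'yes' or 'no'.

E1 subexpression sizes:
  U → 5
  π[f](U) → 5
  σ[f>=7](π[f](U)) → 1
  R → 4
  (σ[f>=7](π[f](U)) ⋈[f=c] R) → 1
  γ[f; SUM(c)→g]((σ[f>=7](π[f](U)) ⋈[f=c] R)) → 1
E2 subexpression sizes:
  R → 4
  U → 5
  π[f](U) → 5
  σ[f>=7](π[f](U)) → 1
  (R ⋈[c=f] σ[f>=7](π[f](U))) → 1
  π[f,c,z,w]((R ⋈[c=f] σ[f>=7](π[f](U)))) → 1
  γ[f; SUM(c)→g](π[f,c,z,w]((R ⋈[c=f] σ[f>=7](π[f](U))))) → 1

E1 and E2 produce the same multiset:
f | g
9 | 9

yes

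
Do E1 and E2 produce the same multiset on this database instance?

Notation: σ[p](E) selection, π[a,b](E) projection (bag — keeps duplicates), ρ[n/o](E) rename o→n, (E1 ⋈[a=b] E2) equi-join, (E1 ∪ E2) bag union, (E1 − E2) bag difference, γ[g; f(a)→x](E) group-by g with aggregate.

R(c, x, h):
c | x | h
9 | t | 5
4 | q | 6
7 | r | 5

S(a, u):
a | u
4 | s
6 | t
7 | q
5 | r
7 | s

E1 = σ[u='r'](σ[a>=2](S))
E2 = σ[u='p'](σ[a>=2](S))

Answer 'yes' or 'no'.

E1 row counts bottom-up:
  S → 5
  σ[a>=2](S) → 5
  σ[u='r'](σ[a>=2](S)) → 1
E2 row counts bottom-up:
  S → 5
  σ[a>=2](S) → 5
  σ[u='p'](σ[a>=2](S)) → 0

E1 result:
a | u
5 | r
E2 result:
a | u
(0 rows)
Witness: (5, 'r') appears 1× in E1 but 0× in E2.

no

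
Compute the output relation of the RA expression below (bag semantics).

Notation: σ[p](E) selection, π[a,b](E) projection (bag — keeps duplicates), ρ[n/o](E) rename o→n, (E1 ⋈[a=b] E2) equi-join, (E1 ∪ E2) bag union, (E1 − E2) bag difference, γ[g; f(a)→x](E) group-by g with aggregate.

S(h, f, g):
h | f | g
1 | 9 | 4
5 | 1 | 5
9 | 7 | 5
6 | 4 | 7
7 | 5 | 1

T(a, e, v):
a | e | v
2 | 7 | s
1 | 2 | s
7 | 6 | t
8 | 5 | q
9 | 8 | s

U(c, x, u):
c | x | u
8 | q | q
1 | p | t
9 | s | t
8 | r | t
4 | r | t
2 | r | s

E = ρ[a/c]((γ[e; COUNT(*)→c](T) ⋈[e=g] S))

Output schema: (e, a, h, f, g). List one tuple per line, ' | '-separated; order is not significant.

Subexpression sizes:
  T → 5
  γ[e; COUNT(*)→c](T) → 5
  S → 5
  (γ[e; COUNT(*)→c](T) ⋈[e=g] S) → 3
  ρ[a/c]((γ[e; COUNT(*)→c](T) ⋈[e=g] S)) → 3

== RESULT ==
e | a | h | f | g
5 | 1 | 5 | 1 | 5
5 | 1 | 9 | 7 | 5
7 | 1 | 6 | 4 | 7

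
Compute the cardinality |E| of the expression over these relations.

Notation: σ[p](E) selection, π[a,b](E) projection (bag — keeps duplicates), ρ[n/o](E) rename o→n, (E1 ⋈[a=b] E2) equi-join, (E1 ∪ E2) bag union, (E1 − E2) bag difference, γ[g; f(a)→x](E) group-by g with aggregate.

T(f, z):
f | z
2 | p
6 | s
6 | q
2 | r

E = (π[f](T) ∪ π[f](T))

Per-node cardinality:
  T → 4
  π[f](T) → 4
  T → 4
  π[f](T) → 4
  (π[f](T) ∪ π[f](T)) → 8

|E| = 8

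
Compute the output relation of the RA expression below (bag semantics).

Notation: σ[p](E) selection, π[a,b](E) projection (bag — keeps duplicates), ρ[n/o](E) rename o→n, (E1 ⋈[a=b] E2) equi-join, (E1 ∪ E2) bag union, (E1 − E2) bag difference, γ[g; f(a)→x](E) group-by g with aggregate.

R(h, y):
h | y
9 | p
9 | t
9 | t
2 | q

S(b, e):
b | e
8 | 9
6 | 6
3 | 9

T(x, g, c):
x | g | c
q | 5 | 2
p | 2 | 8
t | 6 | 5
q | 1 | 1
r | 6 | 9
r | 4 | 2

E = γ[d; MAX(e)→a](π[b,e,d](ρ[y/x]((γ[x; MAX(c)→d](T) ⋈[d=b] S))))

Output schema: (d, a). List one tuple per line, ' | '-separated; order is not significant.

Per-node cardinality:
  T → 6
  γ[x; MAX(c)→d](T) → 4
  S → 3
  (γ[x; MAX(c)→d](T) ⋈[d=b] S) → 1
  ρ[y/x]((γ[x; MAX(c)→d](T) ⋈[d=b] S)) → 1
  π[b,e,d](ρ[y/x]((γ[x; MAX(c)→d](T) ⋈[d=b] S))) → 1
  γ[d; MAX(e)→a](π[b,e,d](ρ[y/x]((γ[x; MAX(c)→d](T) ⋈[d=b] S)))) → 1

== RESULT ==
d | a
8 | 9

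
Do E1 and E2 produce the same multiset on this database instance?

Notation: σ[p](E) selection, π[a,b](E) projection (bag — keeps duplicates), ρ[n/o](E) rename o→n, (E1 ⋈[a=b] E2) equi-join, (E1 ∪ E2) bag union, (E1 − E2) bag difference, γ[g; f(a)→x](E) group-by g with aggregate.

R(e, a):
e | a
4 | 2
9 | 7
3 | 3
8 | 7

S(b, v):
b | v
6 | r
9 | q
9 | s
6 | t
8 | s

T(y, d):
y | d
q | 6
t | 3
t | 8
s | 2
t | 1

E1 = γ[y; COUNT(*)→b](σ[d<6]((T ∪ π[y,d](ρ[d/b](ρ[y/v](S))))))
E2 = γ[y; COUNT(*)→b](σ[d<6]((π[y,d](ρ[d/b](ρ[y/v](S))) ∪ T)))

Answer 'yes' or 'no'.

E1 row counts bottom-up:
  T → 5
  S → 5
  ρ[y/v](S) → 5
  ρ[d/b](ρ[y/v](S)) → 5
  π[y,d](ρ[d/b](ρ[y/v](S))) → 5
  (T ∪ π[y,d](ρ[d/b](ρ[y/v](S)))) → 10
  σ[d<6]((T ∪ π[y,d](ρ[d/b](ρ[y/v](S))))) → 3
  γ[y; COUNT(*)→b](σ[d<6]((T ∪ π[y,d](ρ[d/b](ρ[y/v](S)))))) → 2
E2 row counts bottom-up:
  S → 5
  ρ[y/v](S) → 5
  ρ[d/b](ρ[y/v](S)) → 5
  π[y,d](ρ[d/b](ρ[y/v](S))) → 5
  T → 5
  (π[y,d](ρ[d/b](ρ[y/v](S))) ∪ T) → 10
  σ[d<6]((π[y,d](ρ[d/b](ρ[y/v](S))) ∪ T)) → 3
  γ[y; COUNT(*)→b](σ[d<6]((π[y,d](ρ[d/b](ρ[y/v](S))) ∪ T))) → 2

E1 and E2 produce the same multiset:
y | b
s | 1
t | 2

yes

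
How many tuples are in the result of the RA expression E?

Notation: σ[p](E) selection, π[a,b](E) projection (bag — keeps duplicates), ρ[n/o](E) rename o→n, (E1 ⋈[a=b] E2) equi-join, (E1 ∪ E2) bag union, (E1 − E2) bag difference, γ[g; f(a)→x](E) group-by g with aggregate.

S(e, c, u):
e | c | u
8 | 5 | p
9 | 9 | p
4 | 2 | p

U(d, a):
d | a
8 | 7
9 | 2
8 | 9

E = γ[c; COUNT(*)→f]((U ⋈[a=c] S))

Per-node cardinality:
  U → 3
  S → 3
  (U ⋈[a=c] S) → 2
  γ[c; COUNT(*)→f]((U ⋈[a=c] S)) → 2

|E| = 2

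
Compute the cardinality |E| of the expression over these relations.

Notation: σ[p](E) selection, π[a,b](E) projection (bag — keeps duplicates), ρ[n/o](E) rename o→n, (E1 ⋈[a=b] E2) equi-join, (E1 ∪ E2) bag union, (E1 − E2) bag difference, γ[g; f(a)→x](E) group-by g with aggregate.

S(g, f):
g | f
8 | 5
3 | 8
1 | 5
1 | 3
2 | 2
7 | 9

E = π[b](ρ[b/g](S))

Row counts bottom-up:
  S → 6
  ρ[b/g](S) → 6
  π[b](ρ[b/g](S)) → 6

|E| = 6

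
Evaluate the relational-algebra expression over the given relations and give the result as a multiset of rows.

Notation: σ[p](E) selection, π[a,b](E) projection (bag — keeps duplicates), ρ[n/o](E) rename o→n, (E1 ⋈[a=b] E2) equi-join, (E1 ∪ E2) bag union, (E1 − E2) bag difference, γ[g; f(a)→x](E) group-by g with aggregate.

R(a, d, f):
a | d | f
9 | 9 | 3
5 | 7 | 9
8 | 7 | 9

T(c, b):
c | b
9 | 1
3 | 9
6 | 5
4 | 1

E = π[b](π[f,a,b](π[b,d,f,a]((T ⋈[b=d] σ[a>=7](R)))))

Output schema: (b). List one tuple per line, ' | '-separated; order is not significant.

Row counts bottom-up:
  T → 4
  R → 3
  σ[a>=7](R) → 2
  (T ⋈[b=d] σ[a>=7](R)) → 1
  π[b,d,f,a]((T ⋈[b=d] σ[a>=7](R))) → 1
  π[f,a,b](π[b,d,f,a]((T ⋈[b=d] σ[a>=7](R)))) → 1
  π[b](π[f,a,b](π[b,d,f,a]((T ⋈[b=d] σ[a>=7](R))))) → 1

== RESULT ==
b
9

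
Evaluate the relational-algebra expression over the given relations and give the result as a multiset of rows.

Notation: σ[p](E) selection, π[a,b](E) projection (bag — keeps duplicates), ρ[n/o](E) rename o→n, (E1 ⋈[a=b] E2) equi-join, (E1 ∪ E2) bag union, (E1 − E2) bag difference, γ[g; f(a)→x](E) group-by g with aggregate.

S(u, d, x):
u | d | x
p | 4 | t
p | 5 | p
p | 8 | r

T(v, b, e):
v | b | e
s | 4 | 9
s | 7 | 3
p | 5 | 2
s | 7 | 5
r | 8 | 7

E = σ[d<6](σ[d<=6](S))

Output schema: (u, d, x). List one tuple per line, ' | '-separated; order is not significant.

Row counts bottom-up:
  S → 3
  σ[d<=6](S) → 2
  σ[d<6](σ[d<=6](S)) → 2

== RESULT ==
u | d | x
p | 4 | t
p | 5 | p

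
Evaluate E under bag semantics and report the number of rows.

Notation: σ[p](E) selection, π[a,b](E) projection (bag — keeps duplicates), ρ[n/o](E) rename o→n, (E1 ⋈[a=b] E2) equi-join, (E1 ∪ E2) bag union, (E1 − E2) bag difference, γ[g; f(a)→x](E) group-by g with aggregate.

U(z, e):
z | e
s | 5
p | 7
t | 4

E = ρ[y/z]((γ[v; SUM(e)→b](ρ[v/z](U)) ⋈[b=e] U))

Per-node cardinality:
  U → 3
  ρ[v/z](U) → 3
  γ[v; SUM(e)→b](ρ[v/z](U)) → 3
  U → 3
  (γ[v; SUM(e)→b](ρ[v/z](U)) ⋈[b=e] U) → 3
  ρ[y/z]((γ[v; SUM(e)→b](ρ[v/z](U)) ⋈[b=e] U)) → 3

|E| = 3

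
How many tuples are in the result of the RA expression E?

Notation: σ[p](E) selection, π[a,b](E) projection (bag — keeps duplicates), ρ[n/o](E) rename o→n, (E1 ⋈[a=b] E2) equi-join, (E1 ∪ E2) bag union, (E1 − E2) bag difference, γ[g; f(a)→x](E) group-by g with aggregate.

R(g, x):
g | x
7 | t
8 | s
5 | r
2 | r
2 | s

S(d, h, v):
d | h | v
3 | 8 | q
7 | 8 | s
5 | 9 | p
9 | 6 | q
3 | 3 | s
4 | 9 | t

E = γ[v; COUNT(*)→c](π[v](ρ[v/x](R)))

Subexpression sizes:
  R → 5
  ρ[v/x](R) → 5
  π[v](ρ[v/x](R)) → 5
  γ[v; COUNT(*)→c](π[v](ρ[v/x](R))) → 3

|E| = 3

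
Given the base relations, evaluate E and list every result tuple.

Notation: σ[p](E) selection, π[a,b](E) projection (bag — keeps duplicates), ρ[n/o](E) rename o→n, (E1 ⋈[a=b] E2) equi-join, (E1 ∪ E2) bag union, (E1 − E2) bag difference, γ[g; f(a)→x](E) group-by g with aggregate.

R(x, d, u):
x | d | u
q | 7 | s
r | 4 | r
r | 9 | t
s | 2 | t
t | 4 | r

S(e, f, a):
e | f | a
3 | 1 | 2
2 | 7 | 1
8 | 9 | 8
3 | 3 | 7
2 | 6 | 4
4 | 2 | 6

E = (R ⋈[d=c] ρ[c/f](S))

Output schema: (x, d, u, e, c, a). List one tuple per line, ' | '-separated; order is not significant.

Stepwise |·|:
  R → 5
  S → 6
  ρ[c/f](S) → 6
  (R ⋈[d=c] ρ[c/f](S)) → 3

== RESULT ==
x | d | u | e | c | a
q | 7 | s | 2 | 7 | 1
r | 9 | t | 8 | 9 | 8
s | 2 | t | 4 | 2 | 6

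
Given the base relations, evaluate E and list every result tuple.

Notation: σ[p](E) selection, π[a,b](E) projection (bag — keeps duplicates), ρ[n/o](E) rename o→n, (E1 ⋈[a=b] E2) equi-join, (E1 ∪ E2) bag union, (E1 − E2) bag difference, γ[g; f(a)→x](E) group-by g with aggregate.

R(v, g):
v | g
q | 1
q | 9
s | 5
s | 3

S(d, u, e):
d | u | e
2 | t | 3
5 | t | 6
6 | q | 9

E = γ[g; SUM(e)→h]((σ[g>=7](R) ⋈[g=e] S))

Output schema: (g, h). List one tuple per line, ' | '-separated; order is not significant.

Stepwise |·|:
  R → 4
  σ[g>=7](R) → 1
  S → 3
  (σ[g>=7](R) ⋈[g=e] S) → 1
  γ[g; SUM(e)→h]((σ[g>=7](R) ⋈[g=e] S)) → 1

== RESULT ==
g | h
9 | 9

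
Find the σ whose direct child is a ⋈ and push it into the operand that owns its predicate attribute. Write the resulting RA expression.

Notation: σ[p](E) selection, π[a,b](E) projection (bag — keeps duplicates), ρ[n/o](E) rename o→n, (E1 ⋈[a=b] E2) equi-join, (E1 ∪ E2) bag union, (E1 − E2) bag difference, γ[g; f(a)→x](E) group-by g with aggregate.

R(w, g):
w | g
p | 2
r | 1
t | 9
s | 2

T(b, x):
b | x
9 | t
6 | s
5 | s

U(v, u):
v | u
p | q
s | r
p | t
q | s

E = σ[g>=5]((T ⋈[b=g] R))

σ filters on g, owned by the right side.
E' = (T ⋈[b=g] σ[g>=5](R))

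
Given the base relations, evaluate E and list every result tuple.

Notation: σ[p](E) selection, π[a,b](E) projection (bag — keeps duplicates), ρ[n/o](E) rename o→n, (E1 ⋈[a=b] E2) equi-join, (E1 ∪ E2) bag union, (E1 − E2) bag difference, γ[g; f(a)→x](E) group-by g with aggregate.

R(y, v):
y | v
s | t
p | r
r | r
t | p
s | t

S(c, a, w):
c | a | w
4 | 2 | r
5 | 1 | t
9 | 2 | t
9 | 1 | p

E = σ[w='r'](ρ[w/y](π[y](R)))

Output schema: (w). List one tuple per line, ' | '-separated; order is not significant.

Stepwise |·|:
  R → 5
  π[y](R) → 5
  ρ[w/y](π[y](R)) → 5
  σ[w='r'](ρ[w/y](π[y](R))) → 1

== RESULT ==
w
r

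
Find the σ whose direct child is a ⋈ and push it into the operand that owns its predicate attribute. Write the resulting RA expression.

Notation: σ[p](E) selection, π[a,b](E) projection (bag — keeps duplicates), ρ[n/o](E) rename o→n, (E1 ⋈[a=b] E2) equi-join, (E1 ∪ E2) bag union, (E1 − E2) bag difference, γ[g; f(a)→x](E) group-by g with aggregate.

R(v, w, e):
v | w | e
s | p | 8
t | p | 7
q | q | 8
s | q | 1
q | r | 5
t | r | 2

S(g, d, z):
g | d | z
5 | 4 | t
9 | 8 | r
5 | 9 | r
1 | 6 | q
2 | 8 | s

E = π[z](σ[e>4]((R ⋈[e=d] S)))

σ filters on e, owned by the left side.
E' = π[z]((σ[e>4](R) ⋈[e=d] S))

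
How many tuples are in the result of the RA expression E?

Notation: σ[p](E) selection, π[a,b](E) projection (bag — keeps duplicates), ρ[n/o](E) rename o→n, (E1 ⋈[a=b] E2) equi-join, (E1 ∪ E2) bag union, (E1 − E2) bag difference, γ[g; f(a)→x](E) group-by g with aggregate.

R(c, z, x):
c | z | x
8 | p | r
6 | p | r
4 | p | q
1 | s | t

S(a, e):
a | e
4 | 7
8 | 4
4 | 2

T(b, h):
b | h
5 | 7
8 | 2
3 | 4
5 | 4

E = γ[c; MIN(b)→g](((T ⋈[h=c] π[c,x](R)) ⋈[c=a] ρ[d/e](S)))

Per-node cardinality:
  T → 4
  R → 4
  π[c,x](R) → 4
  (T ⋈[h=c] π[c,x](R)) → 2
  S → 3
  ρ[d/e](S) → 3
  ((T ⋈[h=c] π[c,x](R)) ⋈[c=a] ρ[d/e](S)) → 4
  γ[c; MIN(b)→g](((T ⋈[h=c] π[c,x](R)) ⋈[c=a] ρ[d/e](S))) → 1

|E| = 1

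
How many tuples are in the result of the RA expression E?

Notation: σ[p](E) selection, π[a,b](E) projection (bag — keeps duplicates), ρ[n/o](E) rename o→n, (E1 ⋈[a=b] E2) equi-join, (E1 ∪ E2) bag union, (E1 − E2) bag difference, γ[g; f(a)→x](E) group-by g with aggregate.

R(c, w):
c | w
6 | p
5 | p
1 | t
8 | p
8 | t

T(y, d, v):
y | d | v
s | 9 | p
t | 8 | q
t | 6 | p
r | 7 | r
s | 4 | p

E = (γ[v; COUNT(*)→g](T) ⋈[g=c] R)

Subexpression sizes:
  T → 5
  γ[v; COUNT(*)→g](T) → 3
  R → 5
  (γ[v; COUNT(*)→g](T) ⋈[g=c] R) → 2

|E| = 2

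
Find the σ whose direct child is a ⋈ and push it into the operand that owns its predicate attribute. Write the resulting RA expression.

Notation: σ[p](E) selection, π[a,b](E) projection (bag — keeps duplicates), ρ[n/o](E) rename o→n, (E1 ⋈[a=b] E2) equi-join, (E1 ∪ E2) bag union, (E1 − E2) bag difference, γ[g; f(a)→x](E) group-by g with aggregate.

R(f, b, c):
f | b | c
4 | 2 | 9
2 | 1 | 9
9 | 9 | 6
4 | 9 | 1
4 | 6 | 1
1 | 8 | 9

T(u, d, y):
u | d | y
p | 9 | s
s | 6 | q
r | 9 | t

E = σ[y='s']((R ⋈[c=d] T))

σ filters on y, owned by the right side.
E' = (R ⋈[c=d] σ[y='s'](T))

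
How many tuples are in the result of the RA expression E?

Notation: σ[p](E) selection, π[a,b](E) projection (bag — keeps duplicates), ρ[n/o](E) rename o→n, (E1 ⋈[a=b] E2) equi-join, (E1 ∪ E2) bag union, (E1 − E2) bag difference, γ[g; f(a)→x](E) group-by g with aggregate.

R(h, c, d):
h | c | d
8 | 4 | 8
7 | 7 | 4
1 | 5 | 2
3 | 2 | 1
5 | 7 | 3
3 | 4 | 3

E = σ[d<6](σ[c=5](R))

Subexpression sizes:
  R → 6
  σ[c=5](R) → 1
  σ[d<6](σ[c=5](R)) → 1

|E| = 1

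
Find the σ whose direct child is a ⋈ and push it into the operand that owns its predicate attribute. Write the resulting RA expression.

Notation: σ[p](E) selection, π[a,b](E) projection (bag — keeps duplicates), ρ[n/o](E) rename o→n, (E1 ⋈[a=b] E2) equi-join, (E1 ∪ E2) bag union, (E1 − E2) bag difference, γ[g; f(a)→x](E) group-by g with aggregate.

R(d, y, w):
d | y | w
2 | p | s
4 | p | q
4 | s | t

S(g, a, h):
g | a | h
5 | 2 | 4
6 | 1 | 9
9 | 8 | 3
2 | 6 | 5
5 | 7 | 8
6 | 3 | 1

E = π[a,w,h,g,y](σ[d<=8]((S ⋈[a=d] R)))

σ filters on d, owned by the right side.
E' = π[a,w,h,g,y]((S ⋈[a=d] σ[d<=8](R)))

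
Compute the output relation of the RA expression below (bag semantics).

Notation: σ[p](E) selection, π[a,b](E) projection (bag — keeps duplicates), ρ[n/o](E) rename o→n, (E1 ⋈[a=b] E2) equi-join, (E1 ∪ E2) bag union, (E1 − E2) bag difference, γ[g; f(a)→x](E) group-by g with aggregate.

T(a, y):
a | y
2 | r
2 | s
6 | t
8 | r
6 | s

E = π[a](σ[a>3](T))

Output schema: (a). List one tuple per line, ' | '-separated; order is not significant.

Stepwise |·|:
  T → 5
  σ[a>3](T) → 3
  π[a](σ[a>3](T)) → 3

== RESULT ==
a
6
6
8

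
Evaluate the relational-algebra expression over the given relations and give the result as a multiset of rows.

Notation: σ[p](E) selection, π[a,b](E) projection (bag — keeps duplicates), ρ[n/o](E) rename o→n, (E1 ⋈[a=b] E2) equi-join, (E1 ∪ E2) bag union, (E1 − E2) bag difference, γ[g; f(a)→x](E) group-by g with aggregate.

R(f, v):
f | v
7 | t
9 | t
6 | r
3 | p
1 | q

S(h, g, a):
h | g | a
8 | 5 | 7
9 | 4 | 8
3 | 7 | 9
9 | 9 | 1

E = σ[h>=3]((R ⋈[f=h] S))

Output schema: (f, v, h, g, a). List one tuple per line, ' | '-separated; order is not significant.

Row counts bottom-up:
  R → 5
  S → 4
  (R ⋈[f=h] S) → 3
  σ[h>=3]((R ⋈[f=h] S)) → 3

== RESULT ==
f | v | h | g | a
3 | p | 3 | 7 | 9
9 | t | 9 | 4 | 8
9 | t | 9 | 9 | 1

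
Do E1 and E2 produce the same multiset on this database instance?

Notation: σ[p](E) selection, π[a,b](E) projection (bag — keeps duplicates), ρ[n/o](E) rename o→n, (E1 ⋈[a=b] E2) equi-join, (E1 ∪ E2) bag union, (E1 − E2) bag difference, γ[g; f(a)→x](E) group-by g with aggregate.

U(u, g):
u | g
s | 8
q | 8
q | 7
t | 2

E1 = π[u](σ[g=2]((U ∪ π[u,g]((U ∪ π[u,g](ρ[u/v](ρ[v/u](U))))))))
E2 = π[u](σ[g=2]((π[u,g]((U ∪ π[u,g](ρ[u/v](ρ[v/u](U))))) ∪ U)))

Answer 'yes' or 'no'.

E1 subexpression sizes:
  U → 4
  U → 4
  U → 4
  ρ[v/u](U) → 4
  ρ[u/v](ρ[v/u](U)) → 4
  π[u,g](ρ[u/v](ρ[v/u](U))) → 4
  (U ∪ π[u,g](ρ[u/v](ρ[v/u](U)))) → 8
  π[u,g]((U ∪ π[u,g](ρ[u/v](ρ[v/u](U))))) → 8
  (U ∪ π[u,g]((U ∪ π[u,g](ρ[u/v](ρ[v/u](U)))))) → 12
  σ[g=2]((U ∪ π[u,g]((U ∪ π[u,g](ρ[u/v](ρ[v/u](U))))))) → 3
  π[u](σ[g=2]((U ∪ π[u,g]((U ∪ π[u,g](ρ[u/v](ρ[v/u](U)))))))) → 3
E2 subexpression sizes:
  U → 4
  U → 4
  ρ[v/u](U) → 4
  ρ[u/v](ρ[v/u](U)) → 4
  π[u,g](ρ[u/v](ρ[v/u](U))) → 4
  (U ∪ π[u,g](ρ[u/v](ρ[v/u](U)))) → 8
  π[u,g]((U ∪ π[u,g](ρ[u/v](ρ[v/u](U))))) → 8
  U → 4
  (π[u,g]((U ∪ π[u,g](ρ[u/v](ρ[v/u](U))))) ∪ U) → 12
  σ[g=2]((π[u,g]((U ∪ π[u,g](ρ[u/v](ρ[v/u](U))))) ∪ U)) → 3
  π[u](σ[g=2]((π[u,g]((U ∪ π[u,g](ρ[u/v](ρ[v/u](U))))) ∪ U))) → 3

E1 and E2 produce the same multiset:
u
t
t
t

yes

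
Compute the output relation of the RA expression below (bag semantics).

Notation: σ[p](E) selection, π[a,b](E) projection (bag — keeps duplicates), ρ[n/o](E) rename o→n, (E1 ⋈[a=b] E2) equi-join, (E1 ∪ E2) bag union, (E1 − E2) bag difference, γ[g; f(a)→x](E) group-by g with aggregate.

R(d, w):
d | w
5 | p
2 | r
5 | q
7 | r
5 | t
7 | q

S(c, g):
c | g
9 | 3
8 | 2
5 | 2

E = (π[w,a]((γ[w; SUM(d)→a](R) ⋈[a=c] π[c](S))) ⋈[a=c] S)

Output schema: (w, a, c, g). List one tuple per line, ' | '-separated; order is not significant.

Per-node cardinality:
  R → 6
  γ[w; SUM(d)→a](R) → 4
  S → 3
  π[c](S) → 3
  (γ[w; SUM(d)→a](R) ⋈[a=c] π[c](S)) → 3
  π[w,a]((γ[w; SUM(d)→a](R) ⋈[a=c] π[c](S))) → 3
  S → 3
  (π[w,a]((γ[w; SUM(d)→a](R) ⋈[a=c] π[c](S))) ⋈[a=c] S) → 3

== RESULT ==
w | a | c | g
p | 5 | 5 | 2
r | 9 | 9 | 3
t | 5 | 5 | 2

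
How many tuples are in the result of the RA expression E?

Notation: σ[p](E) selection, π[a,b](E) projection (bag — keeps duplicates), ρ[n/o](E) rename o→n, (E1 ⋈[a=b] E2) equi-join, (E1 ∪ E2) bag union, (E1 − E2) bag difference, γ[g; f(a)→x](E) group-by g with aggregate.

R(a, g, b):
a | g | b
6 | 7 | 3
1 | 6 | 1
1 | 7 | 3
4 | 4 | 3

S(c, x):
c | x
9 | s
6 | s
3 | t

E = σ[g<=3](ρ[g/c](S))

Per-node cardinality:
  S → 3
  ρ[g/c](S) → 3
  σ[g<=3](ρ[g/c](S)) → 1

|E| = 1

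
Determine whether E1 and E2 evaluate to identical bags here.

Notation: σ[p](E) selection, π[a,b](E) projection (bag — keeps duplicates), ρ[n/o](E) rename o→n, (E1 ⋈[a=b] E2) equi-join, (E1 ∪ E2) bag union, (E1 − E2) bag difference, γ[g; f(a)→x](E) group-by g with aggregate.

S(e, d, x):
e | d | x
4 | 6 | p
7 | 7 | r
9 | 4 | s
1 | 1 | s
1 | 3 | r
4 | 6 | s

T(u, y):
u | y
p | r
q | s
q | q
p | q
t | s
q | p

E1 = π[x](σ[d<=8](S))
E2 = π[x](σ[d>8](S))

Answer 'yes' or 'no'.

E1 stepwise |·|:
  S → 6
  σ[d<=8](S) → 6
  π[x](σ[d<=8](S)) → 6
E2 stepwise |·|:
  S → 6
  σ[d>8](S) → 0
  π[x](σ[d>8](S)) → 0

E1 result:
x
p
r
r
s
s
s
E2 result:
x
(0 rows)
Witness: ('p',) appears 1× in E1 but 0× in E2.

no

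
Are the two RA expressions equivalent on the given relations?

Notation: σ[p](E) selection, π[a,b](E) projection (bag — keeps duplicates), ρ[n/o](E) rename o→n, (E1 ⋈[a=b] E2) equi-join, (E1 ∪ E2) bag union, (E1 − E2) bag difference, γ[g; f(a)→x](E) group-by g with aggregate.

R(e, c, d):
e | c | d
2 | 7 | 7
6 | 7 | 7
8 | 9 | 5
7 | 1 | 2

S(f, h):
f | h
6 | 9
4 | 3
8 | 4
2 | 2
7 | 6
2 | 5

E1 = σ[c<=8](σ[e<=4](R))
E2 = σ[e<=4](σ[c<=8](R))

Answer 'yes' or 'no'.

E1 subexpression sizes:
  R → 4
  σ[e<=4](R) → 1
  σ[c<=8](σ[e<=4](R)) → 1
E2 subexpression sizes:
  R → 4
  σ[c<=8](R) → 3
  σ[e<=4](σ[c<=8](R)) → 1

E1 and E2 produce the same multiset:
e | c | d
2 | 7 | 7

yes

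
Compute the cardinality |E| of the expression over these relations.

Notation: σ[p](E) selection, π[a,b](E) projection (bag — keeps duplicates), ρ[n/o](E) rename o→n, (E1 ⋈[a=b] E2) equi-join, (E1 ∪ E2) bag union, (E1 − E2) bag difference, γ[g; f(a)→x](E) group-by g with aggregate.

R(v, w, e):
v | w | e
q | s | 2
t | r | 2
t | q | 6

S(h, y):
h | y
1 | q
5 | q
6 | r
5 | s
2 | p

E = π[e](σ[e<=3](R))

Stepwise |·|:
  R → 3
  σ[e<=3](R) → 2
  π[e](σ[e<=3](R)) → 2

|E| = 2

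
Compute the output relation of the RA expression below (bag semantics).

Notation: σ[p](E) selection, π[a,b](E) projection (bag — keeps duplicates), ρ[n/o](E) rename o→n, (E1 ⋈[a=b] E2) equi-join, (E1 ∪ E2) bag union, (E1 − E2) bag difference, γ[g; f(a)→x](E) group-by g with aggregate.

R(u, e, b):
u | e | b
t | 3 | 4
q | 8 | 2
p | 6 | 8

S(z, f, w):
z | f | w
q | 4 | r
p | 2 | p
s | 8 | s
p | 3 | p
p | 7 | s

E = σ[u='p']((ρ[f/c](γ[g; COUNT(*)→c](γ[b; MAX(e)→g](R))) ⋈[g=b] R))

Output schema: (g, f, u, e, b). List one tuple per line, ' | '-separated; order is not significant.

Per-node cardinality:
  R → 3
  γ[b; MAX(e)→g](R) → 3
  γ[g; COUNT(*)→c](γ[b; MAX(e)→g](R)) → 3
  ρ[f/c](γ[g; COUNT(*)→c](γ[b; MAX(e)→g](R))) → 3
  R → 3
  (ρ[f/c](γ[g; COUNT(*)→c](γ[b; MAX(e)→g](R))) ⋈[g=b] R) → 1
  σ[u='p']((ρ[f/c](γ[g; COUNT(*)→c](γ[b; MAX(e)→g](R))) ⋈[g=b] R)) → 1

== RESULT ==
g | f | u | e | b
8 | 1 | p | 6 | 8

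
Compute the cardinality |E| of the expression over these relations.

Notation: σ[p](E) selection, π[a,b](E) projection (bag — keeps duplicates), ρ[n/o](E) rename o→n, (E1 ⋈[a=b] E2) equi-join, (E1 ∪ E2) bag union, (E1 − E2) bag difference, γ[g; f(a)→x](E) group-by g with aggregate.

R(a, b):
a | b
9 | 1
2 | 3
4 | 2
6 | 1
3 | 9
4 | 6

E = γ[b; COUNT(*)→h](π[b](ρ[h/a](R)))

Subexpression sizes:
  R → 6
  ρ[h/a](R) → 6
  π[b](ρ[h/a](R)) → 6
  γ[b; COUNT(*)→h](π[b](ρ[h/a](R))) → 5

|E| = 5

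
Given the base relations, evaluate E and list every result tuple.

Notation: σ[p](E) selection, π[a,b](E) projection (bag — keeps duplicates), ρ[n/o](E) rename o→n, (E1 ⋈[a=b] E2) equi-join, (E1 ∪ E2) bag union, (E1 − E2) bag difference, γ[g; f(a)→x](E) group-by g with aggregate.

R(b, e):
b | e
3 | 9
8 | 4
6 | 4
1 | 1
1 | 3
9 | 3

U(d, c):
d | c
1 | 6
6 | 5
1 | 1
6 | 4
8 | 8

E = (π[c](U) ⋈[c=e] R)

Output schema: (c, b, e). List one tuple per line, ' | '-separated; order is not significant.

Subexpression sizes:
  U → 5
  π[c](U) → 5
  R → 6
  (π[c](U) ⋈[c=e] R) → 3

== RESULT ==
c | b | e
1 | 1 | 1
4 | 6 | 4
4 | 8 | 4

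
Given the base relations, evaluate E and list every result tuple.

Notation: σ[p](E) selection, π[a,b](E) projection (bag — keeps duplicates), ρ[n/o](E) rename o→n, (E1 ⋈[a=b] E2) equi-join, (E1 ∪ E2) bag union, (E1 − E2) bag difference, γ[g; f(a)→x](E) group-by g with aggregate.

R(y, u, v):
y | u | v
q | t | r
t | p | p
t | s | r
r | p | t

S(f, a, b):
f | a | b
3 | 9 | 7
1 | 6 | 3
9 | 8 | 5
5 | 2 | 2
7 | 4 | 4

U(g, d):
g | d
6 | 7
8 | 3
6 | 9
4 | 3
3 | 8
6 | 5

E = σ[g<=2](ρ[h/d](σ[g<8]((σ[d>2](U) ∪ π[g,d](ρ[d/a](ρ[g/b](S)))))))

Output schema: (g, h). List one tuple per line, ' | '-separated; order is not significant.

Subexpression sizes:
  U → 6
  σ[d>2](U) → 6
  S → 5
  ρ[g/b](S) → 5
  ρ[d/a](ρ[g/b](S)) → 5
  π[g,d](ρ[d/a](ρ[g/b](S))) → 5
  (σ[d>2](U) ∪ π[g,d](ρ[d/a](ρ[g/b](S)))) → 11
  σ[g<8]((σ[d>2](U) ∪ π[g,d](ρ[d/a](ρ[g/b](S))))) → 10
  ρ[h/d](σ[g<8]((σ[d>2](U) ∪ π[g,d](ρ[d/a](ρ[g/b](S)))))) → 10
  σ[g<=2](ρ[h/d](σ[g<8]((σ[d>2](U) ∪ π[g,d](ρ[d/a](ρ[g/b](S))))))) → 1

== RESULT ==
g | h
2 | 2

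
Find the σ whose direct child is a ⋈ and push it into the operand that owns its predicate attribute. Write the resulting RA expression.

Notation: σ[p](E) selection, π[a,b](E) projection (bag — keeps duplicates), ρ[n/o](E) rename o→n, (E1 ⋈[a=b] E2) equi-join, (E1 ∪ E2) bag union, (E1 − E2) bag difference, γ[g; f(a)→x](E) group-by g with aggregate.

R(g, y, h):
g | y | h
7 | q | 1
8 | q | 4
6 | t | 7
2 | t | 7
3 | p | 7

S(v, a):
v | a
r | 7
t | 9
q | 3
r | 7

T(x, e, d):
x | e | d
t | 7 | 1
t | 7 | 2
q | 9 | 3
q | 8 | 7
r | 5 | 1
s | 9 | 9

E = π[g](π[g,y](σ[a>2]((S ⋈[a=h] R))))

σ filters on a, owned by the left side.
E' = π[g](π[g,y]((σ[a>2](S) ⋈[a=h] R)))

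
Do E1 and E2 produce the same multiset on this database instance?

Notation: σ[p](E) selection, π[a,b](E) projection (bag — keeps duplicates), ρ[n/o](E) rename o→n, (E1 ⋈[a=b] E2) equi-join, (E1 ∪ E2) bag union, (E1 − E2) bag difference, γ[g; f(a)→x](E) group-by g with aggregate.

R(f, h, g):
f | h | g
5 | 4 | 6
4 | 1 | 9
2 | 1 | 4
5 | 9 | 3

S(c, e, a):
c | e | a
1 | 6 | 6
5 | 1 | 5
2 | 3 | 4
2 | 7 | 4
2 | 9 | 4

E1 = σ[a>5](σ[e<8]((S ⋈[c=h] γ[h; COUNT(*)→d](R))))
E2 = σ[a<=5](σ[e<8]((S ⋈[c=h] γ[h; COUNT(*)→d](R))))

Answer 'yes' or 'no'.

E1 row counts bottom-up:
  S → 5
  R → 4
  γ[h; COUNT(*)→d](R) → 3
  (S ⋈[c=h] γ[h; COUNT(*)→d](R)) → 1
  σ[e<8]((S ⋈[c=h] γ[h; COUNT(*)→d](R))) → 1
  σ[a>5](σ[e<8]((S ⋈[c=h] γ[h; COUNT(*)→d](R)))) → 1
E2 row counts bottom-up:
  S → 5
  R → 4
  γ[h; COUNT(*)→d](R) → 3
  (S ⋈[c=h] γ[h; COUNT(*)→d](R)) → 1
  σ[e<8]((S ⋈[c=h] γ[h; COUNT(*)→d](R))) → 1
  σ[a<=5](σ[e<8]((S ⋈[c=h] γ[h; COUNT(*)→d](R)))) → 0

E1 result:
c | e | a | h | d
1 | 6 | 6 | 1 | 2
E2 result:
c | e | a | h | d
(0 rows)
Witness: (1, 6, 6, 1, 2) appears 1× in E1 but 0× in E2.

no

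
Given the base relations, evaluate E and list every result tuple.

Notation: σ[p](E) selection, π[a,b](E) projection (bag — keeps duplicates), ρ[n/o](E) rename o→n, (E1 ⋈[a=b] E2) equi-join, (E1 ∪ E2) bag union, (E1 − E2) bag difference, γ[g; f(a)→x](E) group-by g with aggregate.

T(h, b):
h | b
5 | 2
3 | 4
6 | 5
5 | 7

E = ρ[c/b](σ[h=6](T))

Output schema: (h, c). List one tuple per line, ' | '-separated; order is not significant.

Row counts bottom-up:
  T → 4
  σ[h=6](T) → 1
  ρ[c/b](σ[h=6](T)) → 1

== RESULT ==
h | c
6 | 5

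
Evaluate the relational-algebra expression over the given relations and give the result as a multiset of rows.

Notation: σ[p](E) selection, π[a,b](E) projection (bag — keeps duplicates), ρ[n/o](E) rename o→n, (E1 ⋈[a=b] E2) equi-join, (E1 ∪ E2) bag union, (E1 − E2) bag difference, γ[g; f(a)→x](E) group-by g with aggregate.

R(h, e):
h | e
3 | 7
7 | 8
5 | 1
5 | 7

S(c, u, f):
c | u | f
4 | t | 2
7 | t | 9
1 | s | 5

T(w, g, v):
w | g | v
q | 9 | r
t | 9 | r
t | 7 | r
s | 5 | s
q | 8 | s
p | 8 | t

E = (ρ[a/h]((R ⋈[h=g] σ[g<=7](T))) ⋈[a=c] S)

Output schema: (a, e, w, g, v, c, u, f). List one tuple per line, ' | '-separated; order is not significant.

Per-node cardinality:
  R → 4
  T → 6
  σ[g<=7](T) → 2
  (R ⋈[h=g] σ[g<=7](T)) → 3
  ρ[a/h]((R ⋈[h=g] σ[g<=7](T))) → 3
  S → 3
  (ρ[a/h]((R ⋈[h=g] σ[g<=7](T))) ⋈[a=c] S) → 1

== RESULT ==
a | e | w | g | v | c | u | f
7 | 8 | t | 7 | r | 7 | t | 9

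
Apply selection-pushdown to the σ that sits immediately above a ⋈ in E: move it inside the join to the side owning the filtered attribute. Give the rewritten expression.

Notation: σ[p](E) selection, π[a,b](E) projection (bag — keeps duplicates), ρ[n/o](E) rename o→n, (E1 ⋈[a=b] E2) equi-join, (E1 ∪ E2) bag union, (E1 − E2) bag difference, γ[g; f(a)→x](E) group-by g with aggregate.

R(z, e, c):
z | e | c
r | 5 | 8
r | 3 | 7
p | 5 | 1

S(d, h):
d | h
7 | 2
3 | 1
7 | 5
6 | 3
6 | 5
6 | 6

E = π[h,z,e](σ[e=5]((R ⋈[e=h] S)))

σ filters on e, owned by the left side.
E' = π[h,z,e]((σ[e=5](R) ⋈[e=h] S))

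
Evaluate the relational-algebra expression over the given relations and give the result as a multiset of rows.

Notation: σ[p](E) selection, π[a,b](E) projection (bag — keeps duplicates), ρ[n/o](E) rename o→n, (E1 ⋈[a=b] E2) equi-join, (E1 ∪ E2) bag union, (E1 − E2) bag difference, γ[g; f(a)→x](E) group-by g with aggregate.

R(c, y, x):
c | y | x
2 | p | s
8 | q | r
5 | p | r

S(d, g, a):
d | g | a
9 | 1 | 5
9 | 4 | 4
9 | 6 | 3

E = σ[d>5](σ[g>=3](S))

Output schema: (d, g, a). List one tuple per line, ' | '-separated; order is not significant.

Per-node cardinality:
  S → 3
  σ[g>=3](S) → 2
  σ[d>5](σ[g>=3](S)) → 2

== RESULT ==
d | g | a
9 | 4 | 4
9 | 6 | 3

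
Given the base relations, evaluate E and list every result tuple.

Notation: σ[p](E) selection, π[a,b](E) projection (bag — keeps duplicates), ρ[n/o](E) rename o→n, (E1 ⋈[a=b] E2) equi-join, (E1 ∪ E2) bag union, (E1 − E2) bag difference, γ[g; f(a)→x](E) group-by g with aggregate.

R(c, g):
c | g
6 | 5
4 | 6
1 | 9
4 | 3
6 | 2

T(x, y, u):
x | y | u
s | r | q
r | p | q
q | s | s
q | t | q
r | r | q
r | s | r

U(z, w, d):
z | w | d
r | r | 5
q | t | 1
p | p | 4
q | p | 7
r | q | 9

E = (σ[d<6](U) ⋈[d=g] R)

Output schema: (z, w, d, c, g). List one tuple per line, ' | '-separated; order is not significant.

Subexpression sizes:
  U → 5
  σ[d<6](U) → 3
  R → 5
  (σ[d<6](U) ⋈[d=g] R) → 1

== RESULT ==
z | w | d | c | g
r | r | 5 | 6 | 5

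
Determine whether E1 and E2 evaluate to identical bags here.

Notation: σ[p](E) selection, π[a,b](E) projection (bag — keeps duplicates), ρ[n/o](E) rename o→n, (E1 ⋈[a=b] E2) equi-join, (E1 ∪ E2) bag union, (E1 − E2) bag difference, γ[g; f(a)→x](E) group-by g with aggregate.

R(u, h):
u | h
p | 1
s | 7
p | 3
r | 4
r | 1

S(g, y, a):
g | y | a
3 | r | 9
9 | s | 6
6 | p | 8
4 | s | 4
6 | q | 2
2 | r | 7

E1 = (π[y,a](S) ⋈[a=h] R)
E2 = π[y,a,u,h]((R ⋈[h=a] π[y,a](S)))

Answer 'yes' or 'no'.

E1 stepwise |·|:
  S → 6
  π[y,a](S) → 6
  R → 5
  (π[y,a](S) ⋈[a=h] R) → 2
E2 stepwise |·|:
  R → 5
  S → 6
  π[y,a](S) → 6
  (R ⋈[h=a] π[y,a](S)) → 2
  π[y,a,u,h]((R ⋈[h=a] π[y,a](S))) → 2

E1 and E2 produce the same multiset:
y | a | u | h
r | 7 | s | 7
s | 4 | r | 4

yes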